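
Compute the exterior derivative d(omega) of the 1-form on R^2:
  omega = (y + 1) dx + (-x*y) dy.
d(omega) = (-y - 1) dx ∧ dy

For a 1-form omega = sum_i f_i dx_i, the exterior derivative is
  d(omega) = sum_{i < j} (∂f_j/∂x_i - ∂f_i/∂x_j) dx_i ∧ dx_j.
  coefficient of dx ∧ dy: ∂f_2/∂x - ∂f_1/∂y = ∂(-x*y)/∂x - ∂(y + 1)/∂y = -y - 1
Assembling: d(omega) = (-y - 1) dx ∧ dy.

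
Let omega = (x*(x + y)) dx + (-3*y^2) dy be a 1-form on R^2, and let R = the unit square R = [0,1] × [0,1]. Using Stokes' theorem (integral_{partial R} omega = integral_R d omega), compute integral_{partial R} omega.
integral_(partial R) omega = -1/2

Stokes: integral_partial_R omega = integral_R d omega with d omega = (∂Q/∂x - ∂P/∂y) dx ∧ dy.
  ∂Q/∂x = 0
  ∂P/∂y = x
  integrand = ∂Q/∂x - ∂P/∂y = -x.
Integrating over R: integral_0^1 integral_0^1 (-x) dx dy = -1/2.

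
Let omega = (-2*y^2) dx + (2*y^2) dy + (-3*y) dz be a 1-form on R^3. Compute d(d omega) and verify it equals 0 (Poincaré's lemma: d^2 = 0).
d(d omega) = 0

Step 1: d omega = sum_{i<j} (∂f_j/∂x_i - ∂f_i/∂x_j) dx_i ∧ dx_j:
  coeff of dx ∧ dy: 4*y
  coeff of dx ∧ dz: 0
  coeff of dy ∧ dz: -3
Step 2: Apply d again to each 2-form coefficient. The only possible 3-form in R^3 is dx ∧ dy ∧ dz, with coefficient
  ∂(coeff of dy∧dz)/∂x - ∂(coeff of dx∧dz)/∂y + ∂(coeff of dx∧dy)/∂z
  = ∂/∂x (-3) - ∂/∂y (0) + ∂/∂z (4*y).
Each of these terms simplifies to sums of mixed partials that cancel in pairs. The result is 0 (by equality of mixed partials for smooth functions — Schwarz / Clairaut).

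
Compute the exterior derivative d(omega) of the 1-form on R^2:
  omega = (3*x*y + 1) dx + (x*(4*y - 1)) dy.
d(omega) = (-3*x + 4*y - 1) dx ∧ dy

For a 1-form omega = sum_i f_i dx_i, the exterior derivative is
  d(omega) = sum_{i < j} (∂f_j/∂x_i - ∂f_i/∂x_j) dx_i ∧ dx_j.
  coefficient of dx ∧ dy: ∂f_2/∂x - ∂f_1/∂y = ∂(x*(4*y - 1))/∂x - ∂(3*x*y + 1)/∂y = -3*x + 4*y - 1
Assembling: d(omega) = (-3*x + 4*y - 1) dx ∧ dy.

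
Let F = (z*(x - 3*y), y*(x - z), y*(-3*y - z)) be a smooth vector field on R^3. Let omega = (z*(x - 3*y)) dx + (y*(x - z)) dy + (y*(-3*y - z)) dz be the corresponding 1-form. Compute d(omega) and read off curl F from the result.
d(omega) = (-5*y - z) dy ∧ dz + (x - 3*y) dz ∧ dx + (y + 3*z) dx ∧ dy; curl F = (-5*y - z, x - 3*y, y + 3*z)

d omega = sum_{i<j} (∂f_j/∂x_i - ∂f_i/∂x_j) dx_i ∧ dx_j. Under the identification (dy ∧ dz, dz ∧ dx, dx ∧ dy) ↔ (e_x, e_y, e_z), the coefficients are exactly the components of curl F. Compute:
  ∂R/∂y - ∂Q/∂z = (-6*y - z) - (-y) = -5*y - z
  ∂P/∂z - ∂R/∂x = (x - 3*y) - (0) = x - 3*y
  ∂Q/∂x - ∂P/∂y = (y) - (-3*z) = y + 3*z.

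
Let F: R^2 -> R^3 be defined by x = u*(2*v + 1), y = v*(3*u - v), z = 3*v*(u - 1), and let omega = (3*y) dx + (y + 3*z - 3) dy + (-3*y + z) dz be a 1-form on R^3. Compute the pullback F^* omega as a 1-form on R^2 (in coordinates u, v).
F^* omega = (3*v*(12*u*v + 3*u - 13*v - 3)) du + (36*u^2*v - 24*u*v^2 - 18*u*v - 9*u + 2*v^3 + 9*v^2 + 15*v) dv

Using F^*(f dg) = (f ∘ F) d(g ∘ F), substitute each coordinate x_i by F_i(u, v) in f_i, and replace dx_i by d F_i = (∂F_i/∂u) du + (∂F_i/∂v) dv.
  For the x component: f_1(F) = 3*v*(3*u - v); d F_1 = (2*v + 1) du + (2*u) dv
  For the y component: f_2(F) = 12*u*v - v^2 - 9*v - 3; d F_2 = (3*v) du + (3*u - 2*v) dv
  For the z component: f_3(F) = 3*v*(-2*u + v - 1); d F_3 = (3*v) du + (3*u - 3) dv
Combining and collecting du, dv coefficients:
  coeff of du: 3*v*(12*u*v + 3*u - 13*v - 3)
  coeff of dv: 36*u^2*v - 24*u*v^2 - 18*u*v - 9*u + 2*v^3 + 9*v^2 + 15*v
F^* omega = (3*v*(12*u*v + 3*u - 13*v - 3)) du + (36*u^2*v - 24*u*v^2 - 18*u*v - 9*u + 2*v^3 + 9*v^2 + 15*v) dv.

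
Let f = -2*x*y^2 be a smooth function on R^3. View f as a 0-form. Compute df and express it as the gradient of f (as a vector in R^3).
df = (-2*y^2) dx + (-4*x*y) dy + (0) dz; grad f = (-2*y^2, -4*x*y, 0)

For a 0-form f, d f = (∂f/∂x) dx + (∂f/∂y) dy + (∂f/∂z) dz. The components of the vector representation are exactly the entries of grad f in Cartesian coordinates:
  ∂f/∂x = -2*y^2
  ∂f/∂y = -4*x*y
  ∂f/∂z = 0.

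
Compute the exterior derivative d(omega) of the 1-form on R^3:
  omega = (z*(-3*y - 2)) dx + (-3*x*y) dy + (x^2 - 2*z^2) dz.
d(omega) = (-3*y + 3*z) dx ∧ dy + (2*x + 3*y + 2) dx ∧ dz

For a 1-form omega = sum_i f_i dx_i, the exterior derivative is
  d(omega) = sum_{i < j} (∂f_j/∂x_i - ∂f_i/∂x_j) dx_i ∧ dx_j.
  coefficient of dx ∧ dy: ∂f_2/∂x - ∂f_1/∂y = ∂(-3*x*y)/∂x - ∂(z*(-3*y - 2))/∂y = -3*y + 3*z
  coefficient of dx ∧ dz: ∂f_3/∂x - ∂f_1/∂z = ∂(x^2 - 2*z^2)/∂x - ∂(z*(-3*y - 2))/∂z = 2*x + 3*y + 2
Assembling: d(omega) = (-3*y + 3*z) dx ∧ dy + (2*x + 3*y + 2) dx ∧ dz.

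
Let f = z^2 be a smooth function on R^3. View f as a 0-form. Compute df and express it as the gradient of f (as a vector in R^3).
df = (0) dx + (0) dy + (2*z) dz; grad f = (0, 0, 2*z)

For a 0-form f, d f = (∂f/∂x) dx + (∂f/∂y) dy + (∂f/∂z) dz. The components of the vector representation are exactly the entries of grad f in Cartesian coordinates:
  ∂f/∂x = 0
  ∂f/∂y = 0
  ∂f/∂z = 2*z.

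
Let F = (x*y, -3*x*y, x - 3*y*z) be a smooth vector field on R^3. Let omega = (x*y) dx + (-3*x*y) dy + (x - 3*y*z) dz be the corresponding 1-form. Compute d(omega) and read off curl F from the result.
d(omega) = (-3*z) dy ∧ dz + (-1) dz ∧ dx + (-x - 3*y) dx ∧ dy; curl F = (-3*z, -1, -x - 3*y)

d omega = sum_{i<j} (∂f_j/∂x_i - ∂f_i/∂x_j) dx_i ∧ dx_j. Under the identification (dy ∧ dz, dz ∧ dx, dx ∧ dy) ↔ (e_x, e_y, e_z), the coefficients are exactly the components of curl F. Compute:
  ∂R/∂y - ∂Q/∂z = (-3*z) - (0) = -3*z
  ∂P/∂z - ∂R/∂x = (0) - (1) = -1
  ∂Q/∂x - ∂P/∂y = (-3*y) - (x) = -x - 3*y.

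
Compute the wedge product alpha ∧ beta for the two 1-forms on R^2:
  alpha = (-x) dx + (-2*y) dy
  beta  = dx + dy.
alpha ∧ beta = (-x + 2*y) dx ∧ dy

Distribute the wedge, using dx_i ∧ dx_j = -dx_j ∧ dx_i and dx_i ∧ dx_i = 0. For each pair (i, j) with i < j, the coefficient of dx_i ∧ dx_j in alpha ∧ beta is (alpha_i * beta_j - alpha_j * beta_i). Collecting: alpha ∧ beta = (-x + 2*y) dx ∧ dy.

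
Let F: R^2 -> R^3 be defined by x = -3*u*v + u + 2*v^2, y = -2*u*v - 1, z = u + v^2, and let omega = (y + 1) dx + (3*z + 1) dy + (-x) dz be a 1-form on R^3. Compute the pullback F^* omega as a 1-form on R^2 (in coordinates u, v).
F^* omega = (6*u*v^2 - 5*u*v - u - 6*v^3 - 2*v^2 - 2*v) du + (6*u^2*v - 6*u^2 - 8*u*v^2 - 2*u*v - 2*u - 4*v^3) dv

Using F^*(f dg) = (f ∘ F) d(g ∘ F), substitute each coordinate x_i by F_i(u, v) in f_i, and replace dx_i by d F_i = (∂F_i/∂u) du + (∂F_i/∂v) dv.
  For the x component: f_1(F) = -2*u*v; d F_1 = (1 - 3*v) du + (-3*u + 4*v) dv
  For the y component: f_2(F) = 3*u + 3*v^2 + 1; d F_2 = (-2*v) du + (-2*u) dv
  For the z component: f_3(F) = 3*u*v - u - 2*v^2; d F_3 = (1) du + (2*v) dv
Combining and collecting du, dv coefficients:
  coeff of du: 6*u*v^2 - 5*u*v - u - 6*v^3 - 2*v^2 - 2*v
  coeff of dv: 6*u^2*v - 6*u^2 - 8*u*v^2 - 2*u*v - 2*u - 4*v^3
F^* omega = (6*u*v^2 - 5*u*v - u - 6*v^3 - 2*v^2 - 2*v) du + (6*u^2*v - 6*u^2 - 8*u*v^2 - 2*u*v - 2*u - 4*v^3) dv.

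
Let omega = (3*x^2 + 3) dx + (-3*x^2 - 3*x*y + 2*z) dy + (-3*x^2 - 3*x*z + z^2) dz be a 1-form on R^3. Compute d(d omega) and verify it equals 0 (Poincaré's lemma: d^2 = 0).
d(d omega) = 0

Step 1: d omega = sum_{i<j} (∂f_j/∂x_i - ∂f_i/∂x_j) dx_i ∧ dx_j:
  coeff of dx ∧ dy: -6*x - 3*y
  coeff of dx ∧ dz: -6*x - 3*z
  coeff of dy ∧ dz: -2
Step 2: Apply d again to each 2-form coefficient. The only possible 3-form in R^3 is dx ∧ dy ∧ dz, with coefficient
  ∂(coeff of dy∧dz)/∂x - ∂(coeff of dx∧dz)/∂y + ∂(coeff of dx∧dy)/∂z
  = ∂/∂x (-2) - ∂/∂y (-6*x - 3*z) + ∂/∂z (-6*x - 3*y).
Each of these terms simplifies to sums of mixed partials that cancel in pairs. The result is 0 (by equality of mixed partials for smooth functions — Schwarz / Clairaut).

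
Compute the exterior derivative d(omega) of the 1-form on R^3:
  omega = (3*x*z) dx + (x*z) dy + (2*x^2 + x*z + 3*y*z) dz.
d(omega) = (z) dx ∧ dy + (x + z) dx ∧ dz + (-x + 3*z) dy ∧ dz

For a 1-form omega = sum_i f_i dx_i, the exterior derivative is
  d(omega) = sum_{i < j} (∂f_j/∂x_i - ∂f_i/∂x_j) dx_i ∧ dx_j.
  coefficient of dx ∧ dy: ∂f_2/∂x - ∂f_1/∂y = ∂(x*z)/∂x - ∂(3*x*z)/∂y = z
  coefficient of dx ∧ dz: ∂f_3/∂x - ∂f_1/∂z = ∂(2*x^2 + x*z + 3*y*z)/∂x - ∂(3*x*z)/∂z = x + z
  coefficient of dy ∧ dz: ∂f_3/∂y - ∂f_2/∂z = ∂(2*x^2 + x*z + 3*y*z)/∂y - ∂(x*z)/∂z = -x + 3*z
Assembling: d(omega) = (z) dx ∧ dy + (x + z) dx ∧ dz + (-x + 3*z) dy ∧ dz.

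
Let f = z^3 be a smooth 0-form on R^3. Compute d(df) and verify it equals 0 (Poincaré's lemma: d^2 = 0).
d(df) = 0

Step 1: df = sum_i (∂f/∂x_i) dx_i = (0) dx + (0) dy + (3*z^2) dz.
Step 2: Apply d again. Using the 1-form formula, the coefficient of dx ∧ dy in d(df) is ∂^2 f/∂x ∂y - ∂^2 f/∂y ∂x = (0) - (0) = 0 (equality of mixed partials for smooth f).
Similarly for dx ∧ dz and dy ∧ dz — all coefficients vanish. So d(df) = 0.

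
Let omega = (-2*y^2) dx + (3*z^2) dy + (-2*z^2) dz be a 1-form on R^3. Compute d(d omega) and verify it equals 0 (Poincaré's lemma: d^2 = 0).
d(d omega) = 0

Step 1: d omega = sum_{i<j} (∂f_j/∂x_i - ∂f_i/∂x_j) dx_i ∧ dx_j:
  coeff of dx ∧ dy: 4*y
  coeff of dx ∧ dz: 0
  coeff of dy ∧ dz: -6*z
Step 2: Apply d again to each 2-form coefficient. The only possible 3-form in R^3 is dx ∧ dy ∧ dz, with coefficient
  ∂(coeff of dy∧dz)/∂x - ∂(coeff of dx∧dz)/∂y + ∂(coeff of dx∧dy)/∂z
  = ∂/∂x (-6*z) - ∂/∂y (0) + ∂/∂z (4*y).
Each of these terms simplifies to sums of mixed partials that cancel in pairs. The result is 0 (by equality of mixed partials for smooth functions — Schwarz / Clairaut).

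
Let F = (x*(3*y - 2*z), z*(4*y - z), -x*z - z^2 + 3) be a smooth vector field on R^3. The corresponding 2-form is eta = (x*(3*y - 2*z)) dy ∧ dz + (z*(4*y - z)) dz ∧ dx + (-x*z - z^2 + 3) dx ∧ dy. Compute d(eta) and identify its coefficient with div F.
d(eta) = (-x + 3*y) dx ∧ dy ∧ dz; div F = -x + 3*y

For a 2-form in R^3 of the form above, applying d gives a 3-form with coefficient ∂P/∂x + ∂Q/∂y + ∂R/∂z:
  ∂P/∂x = 3*y - 2*z
  ∂Q/∂y = 4*z
  ∂R/∂z = -x - 2*z
Sum = -x + 3*y, which is exactly div F.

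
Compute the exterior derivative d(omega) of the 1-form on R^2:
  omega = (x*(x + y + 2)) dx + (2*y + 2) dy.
d(omega) = (-x) dx ∧ dy

For a 1-form omega = sum_i f_i dx_i, the exterior derivative is
  d(omega) = sum_{i < j} (∂f_j/∂x_i - ∂f_i/∂x_j) dx_i ∧ dx_j.
  coefficient of dx ∧ dy: ∂f_2/∂x - ∂f_1/∂y = ∂(2*y + 2)/∂x - ∂(x*(x + y + 2))/∂y = -x
Assembling: d(omega) = (-x) dx ∧ dy.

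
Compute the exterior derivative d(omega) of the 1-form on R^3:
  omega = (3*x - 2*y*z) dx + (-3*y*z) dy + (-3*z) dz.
d(omega) = (2*z) dx ∧ dy + (2*y) dx ∧ dz + (3*y) dy ∧ dz

For a 1-form omega = sum_i f_i dx_i, the exterior derivative is
  d(omega) = sum_{i < j} (∂f_j/∂x_i - ∂f_i/∂x_j) dx_i ∧ dx_j.
  coefficient of dx ∧ dy: ∂f_2/∂x - ∂f_1/∂y = ∂(-3*y*z)/∂x - ∂(3*x - 2*y*z)/∂y = 2*z
  coefficient of dx ∧ dz: ∂f_3/∂x - ∂f_1/∂z = ∂(-3*z)/∂x - ∂(3*x - 2*y*z)/∂z = 2*y
  coefficient of dy ∧ dz: ∂f_3/∂y - ∂f_2/∂z = ∂(-3*z)/∂y - ∂(-3*y*z)/∂z = 3*y
Assembling: d(omega) = (2*z) dx ∧ dy + (2*y) dx ∧ dz + (3*y) dy ∧ dz.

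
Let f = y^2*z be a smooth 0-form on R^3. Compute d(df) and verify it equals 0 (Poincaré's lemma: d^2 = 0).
d(df) = 0

Step 1: df = sum_i (∂f/∂x_i) dx_i = (0) dx + (2*y*z) dy + (y^2) dz.
Step 2: Apply d again. Using the 1-form formula, the coefficient of dx ∧ dy in d(df) is ∂^2 f/∂x ∂y - ∂^2 f/∂y ∂x = (0) - (0) = 0 (equality of mixed partials for smooth f).
Similarly for dx ∧ dz and dy ∧ dz — all coefficients vanish. So d(df) = 0.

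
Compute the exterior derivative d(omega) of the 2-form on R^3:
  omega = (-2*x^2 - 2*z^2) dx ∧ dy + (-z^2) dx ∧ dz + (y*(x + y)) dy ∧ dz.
d(omega) = (y - 4*z) dx ∧ dy ∧ dz

For a 2-form omega = sum_{i<j} g_{ij} dx_i ∧ dx_j, the exterior derivative is
  d(omega) = sum_{i<j} d(g_{ij}) ∧ dx_i ∧ dx_j = sum_{i<j, k} (∂g_{ij}/∂x_k) dx_k ∧ dx_i ∧ dx_j.
Expand each term, using dx_k ∧ dx_i ∧ dx_j = sgn(permutation) dx_{(a)} ∧ dx_{(b)} ∧ dx_{(c)} with (a < b < c) sorted:
  d(-2*x^2 - 2*z^2) includes (∂/∂z)(-2*x^2 - 2*z^2) dz = (-4*z) dz, which multiplied by dx ∧ dy gives (-4*z) dx ∧ dy ∧ dz
  d(y*(x + y)) includes (∂/∂x)(y*(x + y)) dx = (y) dx, which multiplied by dy ∧ dz gives (y) dx ∧ dy ∧ dz
Collecting like 3-forms: d(omega) = (y - 4*z) dx ∧ dy ∧ dz.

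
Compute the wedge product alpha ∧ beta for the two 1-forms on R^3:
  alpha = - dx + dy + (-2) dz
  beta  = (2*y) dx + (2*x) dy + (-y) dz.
alpha ∧ beta = (-2*x - 2*y) dx ∧ dy + (5*y) dx ∧ dz + (4*x - y) dy ∧ dz

Distribute the wedge, using dx_i ∧ dx_j = -dx_j ∧ dx_i and dx_i ∧ dx_i = 0. For each pair (i, j) with i < j, the coefficient of dx_i ∧ dx_j in alpha ∧ beta is (alpha_i * beta_j - alpha_j * beta_i). Collecting: alpha ∧ beta = (-2*x - 2*y) dx ∧ dy + (5*y) dx ∧ dz + (4*x - y) dy ∧ dz.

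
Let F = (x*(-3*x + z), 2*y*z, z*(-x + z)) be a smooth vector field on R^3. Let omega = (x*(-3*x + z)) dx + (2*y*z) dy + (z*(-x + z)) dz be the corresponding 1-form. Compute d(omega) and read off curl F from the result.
d(omega) = (-2*y) dy ∧ dz + (x + z) dz ∧ dx + (0) dx ∧ dy; curl F = (-2*y, x + z, 0)

d omega = sum_{i<j} (∂f_j/∂x_i - ∂f_i/∂x_j) dx_i ∧ dx_j. Under the identification (dy ∧ dz, dz ∧ dx, dx ∧ dy) ↔ (e_x, e_y, e_z), the coefficients are exactly the components of curl F. Compute:
  ∂R/∂y - ∂Q/∂z = (0) - (2*y) = -2*y
  ∂P/∂z - ∂R/∂x = (x) - (-z) = x + z
  ∂Q/∂x - ∂P/∂y = (0) - (0) = 0.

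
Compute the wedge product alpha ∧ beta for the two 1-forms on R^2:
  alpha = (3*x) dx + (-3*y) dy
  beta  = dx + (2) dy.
alpha ∧ beta = (6*x + 3*y) dx ∧ dy

Distribute the wedge, using dx_i ∧ dx_j = -dx_j ∧ dx_i and dx_i ∧ dx_i = 0. For each pair (i, j) with i < j, the coefficient of dx_i ∧ dx_j in alpha ∧ beta is (alpha_i * beta_j - alpha_j * beta_i). Collecting: alpha ∧ beta = (6*x + 3*y) dx ∧ dy.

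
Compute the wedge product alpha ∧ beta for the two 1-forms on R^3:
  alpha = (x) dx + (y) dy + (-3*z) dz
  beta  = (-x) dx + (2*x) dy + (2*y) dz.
alpha ∧ beta = (x*(2*x + y)) dx ∧ dy + (x*(2*y - 3*z)) dx ∧ dz + (6*x*z + 2*y^2) dy ∧ dz

Distribute the wedge, using dx_i ∧ dx_j = -dx_j ∧ dx_i and dx_i ∧ dx_i = 0. For each pair (i, j) with i < j, the coefficient of dx_i ∧ dx_j in alpha ∧ beta is (alpha_i * beta_j - alpha_j * beta_i). Collecting: alpha ∧ beta = (x*(2*x + y)) dx ∧ dy + (x*(2*y - 3*z)) dx ∧ dz + (6*x*z + 2*y^2) dy ∧ dz.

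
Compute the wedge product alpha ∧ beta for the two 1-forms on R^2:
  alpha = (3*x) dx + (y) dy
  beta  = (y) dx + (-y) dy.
alpha ∧ beta = (-y*(3*x + y)) dx ∧ dy

Distribute the wedge, using dx_i ∧ dx_j = -dx_j ∧ dx_i and dx_i ∧ dx_i = 0. For each pair (i, j) with i < j, the coefficient of dx_i ∧ dx_j in alpha ∧ beta is (alpha_i * beta_j - alpha_j * beta_i). Collecting: alpha ∧ beta = (-y*(3*x + y)) dx ∧ dy.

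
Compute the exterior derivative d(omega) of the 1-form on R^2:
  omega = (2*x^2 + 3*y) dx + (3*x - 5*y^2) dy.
d(omega) = 0

For a 1-form omega = sum_i f_i dx_i, the exterior derivative is
  d(omega) = sum_{i < j} (∂f_j/∂x_i - ∂f_i/∂x_j) dx_i ∧ dx_j.

Assembling: d(omega) = 0.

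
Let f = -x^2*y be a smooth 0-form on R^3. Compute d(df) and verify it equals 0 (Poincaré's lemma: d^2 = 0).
d(df) = 0

Step 1: df = sum_i (∂f/∂x_i) dx_i = (-2*x*y) dx + (-x^2) dy + (0) dz.
Step 2: Apply d again. Using the 1-form formula, the coefficient of dx ∧ dy in d(df) is ∂^2 f/∂x ∂y - ∂^2 f/∂y ∂x = (-2*x) - (-2*x) = 0 (equality of mixed partials for smooth f).
Similarly for dx ∧ dz and dy ∧ dz — all coefficients vanish. So d(df) = 0.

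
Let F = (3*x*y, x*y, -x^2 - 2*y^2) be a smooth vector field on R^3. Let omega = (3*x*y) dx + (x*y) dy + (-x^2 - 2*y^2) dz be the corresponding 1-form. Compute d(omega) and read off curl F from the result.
d(omega) = (-4*y) dy ∧ dz + (2*x) dz ∧ dx + (-3*x + y) dx ∧ dy; curl F = (-4*y, 2*x, -3*x + y)

d omega = sum_{i<j} (∂f_j/∂x_i - ∂f_i/∂x_j) dx_i ∧ dx_j. Under the identification (dy ∧ dz, dz ∧ dx, dx ∧ dy) ↔ (e_x, e_y, e_z), the coefficients are exactly the components of curl F. Compute:
  ∂R/∂y - ∂Q/∂z = (-4*y) - (0) = -4*y
  ∂P/∂z - ∂R/∂x = (0) - (-2*x) = 2*x
  ∂Q/∂x - ∂P/∂y = (y) - (3*x) = -3*x + y.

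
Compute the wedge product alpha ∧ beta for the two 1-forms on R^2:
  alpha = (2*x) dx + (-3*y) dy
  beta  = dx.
alpha ∧ beta = (3*y) dx ∧ dy

Distribute the wedge, using dx_i ∧ dx_j = -dx_j ∧ dx_i and dx_i ∧ dx_i = 0. For each pair (i, j) with i < j, the coefficient of dx_i ∧ dx_j in alpha ∧ beta is (alpha_i * beta_j - alpha_j * beta_i). Collecting: alpha ∧ beta = (3*y) dx ∧ dy.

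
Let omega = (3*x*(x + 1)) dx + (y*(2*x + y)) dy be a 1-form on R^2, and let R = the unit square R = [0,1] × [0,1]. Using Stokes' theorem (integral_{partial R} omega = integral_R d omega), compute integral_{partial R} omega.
integral_(partial R) omega = 1

Stokes: integral_partial_R omega = integral_R d omega with d omega = (∂Q/∂x - ∂P/∂y) dx ∧ dy.
  ∂Q/∂x = 2*y
  ∂P/∂y = 0
  integrand = ∂Q/∂x - ∂P/∂y = 2*y.
Integrating over R: integral_0^1 integral_0^1 (2*y) dx dy = 1.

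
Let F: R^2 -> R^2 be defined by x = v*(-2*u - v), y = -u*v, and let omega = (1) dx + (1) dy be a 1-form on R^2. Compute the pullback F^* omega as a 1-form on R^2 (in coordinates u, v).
F^* omega = (-3*v) du + (-3*u - 2*v) dv

Using F^*(f dg) = (f ∘ F) d(g ∘ F), substitute each coordinate x_i by F_i(u, v) in f_i, and replace dx_i by d F_i = (∂F_i/∂u) du + (∂F_i/∂v) dv.
  For the x component: f_1(F) = 1; d F_1 = (-2*v) du + (-2*u - 2*v) dv
  For the y component: f_2(F) = 1; d F_2 = (-v) du + (-u) dv
Combining and collecting du, dv coefficients:
  coeff of du: -3*v
  coeff of dv: -3*u - 2*v
F^* omega = (-3*v) du + (-3*u - 2*v) dv.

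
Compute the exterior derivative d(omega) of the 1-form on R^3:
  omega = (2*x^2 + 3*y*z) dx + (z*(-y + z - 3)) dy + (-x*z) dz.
d(omega) = (-3*z) dx ∧ dy + (-3*y - z) dx ∧ dz + (y - 2*z + 3) dy ∧ dz

For a 1-form omega = sum_i f_i dx_i, the exterior derivative is
  d(omega) = sum_{i < j} (∂f_j/∂x_i - ∂f_i/∂x_j) dx_i ∧ dx_j.
  coefficient of dx ∧ dy: ∂f_2/∂x - ∂f_1/∂y = ∂(z*(-y + z - 3))/∂x - ∂(2*x^2 + 3*y*z)/∂y = -3*z
  coefficient of dx ∧ dz: ∂f_3/∂x - ∂f_1/∂z = ∂(-x*z)/∂x - ∂(2*x^2 + 3*y*z)/∂z = -3*y - z
  coefficient of dy ∧ dz: ∂f_3/∂y - ∂f_2/∂z = ∂(-x*z)/∂y - ∂(z*(-y + z - 3))/∂z = y - 2*z + 3
Assembling: d(omega) = (-3*z) dx ∧ dy + (-3*y - z) dx ∧ dz + (y - 2*z + 3) dy ∧ dz.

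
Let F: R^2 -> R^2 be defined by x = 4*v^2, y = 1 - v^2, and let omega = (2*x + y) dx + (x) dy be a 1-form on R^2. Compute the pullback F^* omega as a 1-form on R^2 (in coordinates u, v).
F^* omega = (48*v^3 + 8*v) dv

Using F^*(f dg) = (f ∘ F) d(g ∘ F), substitute each coordinate x_i by F_i(u, v) in f_i, and replace dx_i by d F_i = (∂F_i/∂u) du + (∂F_i/∂v) dv.
  For the x component: f_1(F) = 7*v^2 + 1; d F_1 = (0) du + (8*v) dv
  For the y component: f_2(F) = 4*v^2; d F_2 = (0) du + (-2*v) dv
Combining and collecting du, dv coefficients:
  coeff of du: 0
  coeff of dv: 48*v^3 + 8*v
F^* omega = (48*v^3 + 8*v) dv.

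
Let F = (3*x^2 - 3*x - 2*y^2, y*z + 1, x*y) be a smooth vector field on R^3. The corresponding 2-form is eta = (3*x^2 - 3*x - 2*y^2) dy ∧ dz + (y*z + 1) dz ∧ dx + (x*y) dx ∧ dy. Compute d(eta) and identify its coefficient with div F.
d(eta) = (6*x + z - 3) dx ∧ dy ∧ dz; div F = 6*x + z - 3

For a 2-form in R^3 of the form above, applying d gives a 3-form with coefficient ∂P/∂x + ∂Q/∂y + ∂R/∂z:
  ∂P/∂x = 6*x - 3
  ∂Q/∂y = z
  ∂R/∂z = 0
Sum = 6*x + z - 3, which is exactly div F.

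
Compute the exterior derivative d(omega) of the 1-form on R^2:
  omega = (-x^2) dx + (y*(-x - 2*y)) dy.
d(omega) = (-y) dx ∧ dy

For a 1-form omega = sum_i f_i dx_i, the exterior derivative is
  d(omega) = sum_{i < j} (∂f_j/∂x_i - ∂f_i/∂x_j) dx_i ∧ dx_j.
  coefficient of dx ∧ dy: ∂f_2/∂x - ∂f_1/∂y = ∂(y*(-x - 2*y))/∂x - ∂(-x^2)/∂y = -y
Assembling: d(omega) = (-y) dx ∧ dy.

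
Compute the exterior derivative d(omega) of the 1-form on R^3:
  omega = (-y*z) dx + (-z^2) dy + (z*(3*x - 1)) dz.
d(omega) = (z) dx ∧ dy + (y + 3*z) dx ∧ dz + (2*z) dy ∧ dz

For a 1-form omega = sum_i f_i dx_i, the exterior derivative is
  d(omega) = sum_{i < j} (∂f_j/∂x_i - ∂f_i/∂x_j) dx_i ∧ dx_j.
  coefficient of dx ∧ dy: ∂f_2/∂x - ∂f_1/∂y = ∂(-z^2)/∂x - ∂(-y*z)/∂y = z
  coefficient of dx ∧ dz: ∂f_3/∂x - ∂f_1/∂z = ∂(z*(3*x - 1))/∂x - ∂(-y*z)/∂z = y + 3*z
  coefficient of dy ∧ dz: ∂f_3/∂y - ∂f_2/∂z = ∂(z*(3*x - 1))/∂y - ∂(-z^2)/∂z = 2*z
Assembling: d(omega) = (z) dx ∧ dy + (y + 3*z) dx ∧ dz + (2*z) dy ∧ dz.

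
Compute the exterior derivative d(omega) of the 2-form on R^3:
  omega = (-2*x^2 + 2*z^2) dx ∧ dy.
d(omega) = (4*z) dx ∧ dy ∧ dz

For a 2-form omega = sum_{i<j} g_{ij} dx_i ∧ dx_j, the exterior derivative is
  d(omega) = sum_{i<j} d(g_{ij}) ∧ dx_i ∧ dx_j = sum_{i<j, k} (∂g_{ij}/∂x_k) dx_k ∧ dx_i ∧ dx_j.
Expand each term, using dx_k ∧ dx_i ∧ dx_j = sgn(permutation) dx_{(a)} ∧ dx_{(b)} ∧ dx_{(c)} with (a < b < c) sorted:
  d(-2*x^2 + 2*z^2) includes (∂/∂z)(-2*x^2 + 2*z^2) dz = (4*z) dz, which multiplied by dx ∧ dy gives (4*z) dx ∧ dy ∧ dz
Collecting like 3-forms: d(omega) = (4*z) dx ∧ dy ∧ dz.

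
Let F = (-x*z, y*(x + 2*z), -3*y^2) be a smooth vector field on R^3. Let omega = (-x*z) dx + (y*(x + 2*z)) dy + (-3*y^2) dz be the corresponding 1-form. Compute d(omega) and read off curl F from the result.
d(omega) = (-8*y) dy ∧ dz + (-x) dz ∧ dx + (y) dx ∧ dy; curl F = (-8*y, -x, y)

d omega = sum_{i<j} (∂f_j/∂x_i - ∂f_i/∂x_j) dx_i ∧ dx_j. Under the identification (dy ∧ dz, dz ∧ dx, dx ∧ dy) ↔ (e_x, e_y, e_z), the coefficients are exactly the components of curl F. Compute:
  ∂R/∂y - ∂Q/∂z = (-6*y) - (2*y) = -8*y
  ∂P/∂z - ∂R/∂x = (-x) - (0) = -x
  ∂Q/∂x - ∂P/∂y = (y) - (0) = y.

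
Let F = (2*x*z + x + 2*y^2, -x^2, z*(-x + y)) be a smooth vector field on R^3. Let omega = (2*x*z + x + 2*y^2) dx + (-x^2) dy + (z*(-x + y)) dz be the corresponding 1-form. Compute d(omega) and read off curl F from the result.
d(omega) = (z) dy ∧ dz + (2*x + z) dz ∧ dx + (-2*x - 4*y) dx ∧ dy; curl F = (z, 2*x + z, -2*x - 4*y)

d omega = sum_{i<j} (∂f_j/∂x_i - ∂f_i/∂x_j) dx_i ∧ dx_j. Under the identification (dy ∧ dz, dz ∧ dx, dx ∧ dy) ↔ (e_x, e_y, e_z), the coefficients are exactly the components of curl F. Compute:
  ∂R/∂y - ∂Q/∂z = (z) - (0) = z
  ∂P/∂z - ∂R/∂x = (2*x) - (-z) = 2*x + z
  ∂Q/∂x - ∂P/∂y = (-2*x) - (4*y) = -2*x - 4*y.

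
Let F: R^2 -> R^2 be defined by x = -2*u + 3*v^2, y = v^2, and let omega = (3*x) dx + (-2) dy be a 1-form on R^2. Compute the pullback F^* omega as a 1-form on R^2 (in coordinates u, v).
F^* omega = (12*u - 18*v^2) du + (2*v*(-18*u + 27*v^2 - 2)) dv

Using F^*(f dg) = (f ∘ F) d(g ∘ F), substitute each coordinate x_i by F_i(u, v) in f_i, and replace dx_i by d F_i = (∂F_i/∂u) du + (∂F_i/∂v) dv.
  For the x component: f_1(F) = -6*u + 9*v^2; d F_1 = (-2) du + (6*v) dv
  For the y component: f_2(F) = -2; d F_2 = (0) du + (2*v) dv
Combining and collecting du, dv coefficients:
  coeff of du: 12*u - 18*v^2
  coeff of dv: 2*v*(-18*u + 27*v^2 - 2)
F^* omega = (12*u - 18*v^2) du + (2*v*(-18*u + 27*v^2 - 2)) dv.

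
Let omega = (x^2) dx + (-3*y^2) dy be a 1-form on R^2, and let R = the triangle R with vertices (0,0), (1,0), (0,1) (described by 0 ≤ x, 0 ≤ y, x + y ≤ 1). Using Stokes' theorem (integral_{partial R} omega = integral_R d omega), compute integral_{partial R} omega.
integral_(partial R) omega = 0

Stokes: integral_partial_R omega = integral_R d omega with d omega = (∂Q/∂x - ∂P/∂y) dx ∧ dy.
  ∂Q/∂x = 0
  ∂P/∂y = 0
  integrand = ∂Q/∂x - ∂P/∂y = 0.
Integrating over R: integral_0^1 integral_0^{1-x} (0) dy dx = 0.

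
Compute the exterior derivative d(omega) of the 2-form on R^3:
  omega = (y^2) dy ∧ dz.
d(omega) = 0

For a 2-form omega = sum_{i<j} g_{ij} dx_i ∧ dx_j, the exterior derivative is
  d(omega) = sum_{i<j} d(g_{ij}) ∧ dx_i ∧ dx_j = sum_{i<j, k} (∂g_{ij}/∂x_k) dx_k ∧ dx_i ∧ dx_j.
Expand each term, using dx_k ∧ dx_i ∧ dx_j = sgn(permutation) dx_{(a)} ∧ dx_{(b)} ∧ dx_{(c)} with (a < b < c) sorted:

Collecting like 3-forms: d(omega) = 0.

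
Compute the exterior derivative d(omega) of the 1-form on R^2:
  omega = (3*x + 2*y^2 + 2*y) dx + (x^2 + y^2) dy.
d(omega) = (2*x - 4*y - 2) dx ∧ dy

For a 1-form omega = sum_i f_i dx_i, the exterior derivative is
  d(omega) = sum_{i < j} (∂f_j/∂x_i - ∂f_i/∂x_j) dx_i ∧ dx_j.
  coefficient of dx ∧ dy: ∂f_2/∂x - ∂f_1/∂y = ∂(x^2 + y^2)/∂x - ∂(3*x + 2*y^2 + 2*y)/∂y = 2*x - 4*y - 2
Assembling: d(omega) = (2*x - 4*y - 2) dx ∧ dy.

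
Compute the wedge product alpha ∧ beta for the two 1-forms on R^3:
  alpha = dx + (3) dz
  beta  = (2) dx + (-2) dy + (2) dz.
alpha ∧ beta = (-2) dx ∧ dy + (-4) dx ∧ dz + (6) dy ∧ dz

Distribute the wedge, using dx_i ∧ dx_j = -dx_j ∧ dx_i and dx_i ∧ dx_i = 0. For each pair (i, j) with i < j, the coefficient of dx_i ∧ dx_j in alpha ∧ beta is (alpha_i * beta_j - alpha_j * beta_i). Collecting: alpha ∧ beta = (-2) dx ∧ dy + (-4) dx ∧ dz + (6) dy ∧ dz.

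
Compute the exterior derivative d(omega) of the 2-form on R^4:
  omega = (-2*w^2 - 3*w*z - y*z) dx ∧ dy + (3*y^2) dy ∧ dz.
d(omega) = (-3*w - y) dx ∧ dy ∧ dz + (-4*w - 3*z) dx ∧ dy ∧ dw

For a 2-form omega = sum_{i<j} g_{ij} dx_i ∧ dx_j, the exterior derivative is
  d(omega) = sum_{i<j} d(g_{ij}) ∧ dx_i ∧ dx_j = sum_{i<j, k} (∂g_{ij}/∂x_k) dx_k ∧ dx_i ∧ dx_j.
Expand each term, using dx_k ∧ dx_i ∧ dx_j = sgn(permutation) dx_{(a)} ∧ dx_{(b)} ∧ dx_{(c)} with (a < b < c) sorted:
  d(-2*w^2 - 3*w*z - y*z) includes (∂/∂z)(-2*w^2 - 3*w*z - y*z) dz = (-3*w - y) dz, which multiplied by dx ∧ dy gives (-3*w - y) dx ∧ dy ∧ dz
  d(-2*w^2 - 3*w*z - y*z) includes (∂/∂w)(-2*w^2 - 3*w*z - y*z) dw = (-4*w - 3*z) dw, which multiplied by dx ∧ dy gives (-4*w - 3*z) dx ∧ dy ∧ dw
Collecting like 3-forms: d(omega) = (-3*w - y) dx ∧ dy ∧ dz + (-4*w - 3*z) dx ∧ dy ∧ dw.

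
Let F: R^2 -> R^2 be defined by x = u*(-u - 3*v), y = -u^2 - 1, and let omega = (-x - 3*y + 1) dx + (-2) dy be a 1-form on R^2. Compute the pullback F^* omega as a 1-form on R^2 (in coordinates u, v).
F^* omega = (-8*u^3 - 18*u^2*v - 9*u*v^2 - 4*u - 12*v) du + (3*u*(-4*u^2 - 3*u*v - 4)) dv

Using F^*(f dg) = (f ∘ F) d(g ∘ F), substitute each coordinate x_i by F_i(u, v) in f_i, and replace dx_i by d F_i = (∂F_i/∂u) du + (∂F_i/∂v) dv.
  For the x component: f_1(F) = 4*u^2 + 3*u*v + 4; d F_1 = (-2*u - 3*v) du + (-3*u) dv
  For the y component: f_2(F) = -2; d F_2 = (-2*u) du + (0) dv
Combining and collecting du, dv coefficients:
  coeff of du: -8*u^3 - 18*u^2*v - 9*u*v^2 - 4*u - 12*v
  coeff of dv: 3*u*(-4*u^2 - 3*u*v - 4)
F^* omega = (-8*u^3 - 18*u^2*v - 9*u*v^2 - 4*u - 12*v) du + (3*u*(-4*u^2 - 3*u*v - 4)) dv.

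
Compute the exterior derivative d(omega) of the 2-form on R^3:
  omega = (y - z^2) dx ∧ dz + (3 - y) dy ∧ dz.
d(omega) = (-1) dx ∧ dy ∧ dz

For a 2-form omega = sum_{i<j} g_{ij} dx_i ∧ dx_j, the exterior derivative is
  d(omega) = sum_{i<j} d(g_{ij}) ∧ dx_i ∧ dx_j = sum_{i<j, k} (∂g_{ij}/∂x_k) dx_k ∧ dx_i ∧ dx_j.
Expand each term, using dx_k ∧ dx_i ∧ dx_j = sgn(permutation) dx_{(a)} ∧ dx_{(b)} ∧ dx_{(c)} with (a < b < c) sorted:
  d(y - z^2) includes (∂/∂y)(y - z^2) dy = (1) dy, which multiplied by dx ∧ dz gives (-1) dx ∧ dy ∧ dz
Collecting like 3-forms: d(omega) = (-1) dx ∧ dy ∧ dz.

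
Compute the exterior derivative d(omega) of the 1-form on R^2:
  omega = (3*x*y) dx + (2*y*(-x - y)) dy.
d(omega) = (-3*x - 2*y) dx ∧ dy

For a 1-form omega = sum_i f_i dx_i, the exterior derivative is
  d(omega) = sum_{i < j} (∂f_j/∂x_i - ∂f_i/∂x_j) dx_i ∧ dx_j.
  coefficient of dx ∧ dy: ∂f_2/∂x - ∂f_1/∂y = ∂(2*y*(-x - y))/∂x - ∂(3*x*y)/∂y = -3*x - 2*y
Assembling: d(omega) = (-3*x - 2*y) dx ∧ dy.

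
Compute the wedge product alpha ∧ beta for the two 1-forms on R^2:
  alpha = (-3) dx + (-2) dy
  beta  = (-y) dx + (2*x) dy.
alpha ∧ beta = (-6*x - 2*y) dx ∧ dy

Distribute the wedge, using dx_i ∧ dx_j = -dx_j ∧ dx_i and dx_i ∧ dx_i = 0. For each pair (i, j) with i < j, the coefficient of dx_i ∧ dx_j in alpha ∧ beta is (alpha_i * beta_j - alpha_j * beta_i). Collecting: alpha ∧ beta = (-6*x - 2*y) dx ∧ dy.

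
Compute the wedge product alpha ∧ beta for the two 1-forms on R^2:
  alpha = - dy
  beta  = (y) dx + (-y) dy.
alpha ∧ beta = (y) dx ∧ dy

Distribute the wedge, using dx_i ∧ dx_j = -dx_j ∧ dx_i and dx_i ∧ dx_i = 0. For each pair (i, j) with i < j, the coefficient of dx_i ∧ dx_j in alpha ∧ beta is (alpha_i * beta_j - alpha_j * beta_i). Collecting: alpha ∧ beta = (y) dx ∧ dy.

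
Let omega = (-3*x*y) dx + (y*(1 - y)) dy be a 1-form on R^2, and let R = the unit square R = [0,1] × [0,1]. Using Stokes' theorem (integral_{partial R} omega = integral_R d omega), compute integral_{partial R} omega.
integral_(partial R) omega = 3/2

Stokes: integral_partial_R omega = integral_R d omega with d omega = (∂Q/∂x - ∂P/∂y) dx ∧ dy.
  ∂Q/∂x = 0
  ∂P/∂y = -3*x
  integrand = ∂Q/∂x - ∂P/∂y = 3*x.
Integrating over R: integral_0^1 integral_0^1 (3*x) dx dy = 3/2.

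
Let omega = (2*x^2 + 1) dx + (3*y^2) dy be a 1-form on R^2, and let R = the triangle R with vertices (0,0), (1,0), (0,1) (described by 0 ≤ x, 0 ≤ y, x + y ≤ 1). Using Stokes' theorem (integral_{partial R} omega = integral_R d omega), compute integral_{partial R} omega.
integral_(partial R) omega = 0

Stokes: integral_partial_R omega = integral_R d omega with d omega = (∂Q/∂x - ∂P/∂y) dx ∧ dy.
  ∂Q/∂x = 0
  ∂P/∂y = 0
  integrand = ∂Q/∂x - ∂P/∂y = 0.
Integrating over R: integral_0^1 integral_0^{1-x} (0) dy dx = 0.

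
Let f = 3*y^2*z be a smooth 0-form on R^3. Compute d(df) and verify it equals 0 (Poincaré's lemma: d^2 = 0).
d(df) = 0

Step 1: df = sum_i (∂f/∂x_i) dx_i = (0) dx + (6*y*z) dy + (3*y^2) dz.
Step 2: Apply d again. Using the 1-form formula, the coefficient of dx ∧ dy in d(df) is ∂^2 f/∂x ∂y - ∂^2 f/∂y ∂x = (0) - (0) = 0 (equality of mixed partials for smooth f).
Similarly for dx ∧ dz and dy ∧ dz — all coefficients vanish. So d(df) = 0.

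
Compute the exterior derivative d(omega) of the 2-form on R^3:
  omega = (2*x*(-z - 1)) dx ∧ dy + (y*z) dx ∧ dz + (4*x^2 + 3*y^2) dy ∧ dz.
d(omega) = (6*x - z) dx ∧ dy ∧ dz

For a 2-form omega = sum_{i<j} g_{ij} dx_i ∧ dx_j, the exterior derivative is
  d(omega) = sum_{i<j} d(g_{ij}) ∧ dx_i ∧ dx_j = sum_{i<j, k} (∂g_{ij}/∂x_k) dx_k ∧ dx_i ∧ dx_j.
Expand each term, using dx_k ∧ dx_i ∧ dx_j = sgn(permutation) dx_{(a)} ∧ dx_{(b)} ∧ dx_{(c)} with (a < b < c) sorted:
  d(2*x*(-z - 1)) includes (∂/∂z)(2*x*(-z - 1)) dz = (-2*x) dz, which multiplied by dx ∧ dy gives (-2*x) dx ∧ dy ∧ dz
  d(y*z) includes (∂/∂y)(y*z) dy = (z) dy, which multiplied by dx ∧ dz gives (-z) dx ∧ dy ∧ dz
  d(4*x^2 + 3*y^2) includes (∂/∂x)(4*x^2 + 3*y^2) dx = (8*x) dx, which multiplied by dy ∧ dz gives (8*x) dx ∧ dy ∧ dz
Collecting like 3-forms: d(omega) = (6*x - z) dx ∧ dy ∧ dz.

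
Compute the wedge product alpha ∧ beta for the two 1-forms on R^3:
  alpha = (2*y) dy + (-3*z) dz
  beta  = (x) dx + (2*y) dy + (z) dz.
alpha ∧ beta = (-2*x*y) dx ∧ dy + (8*y*z) dy ∧ dz + (3*x*z) dx ∧ dz

Distribute the wedge, using dx_i ∧ dx_j = -dx_j ∧ dx_i and dx_i ∧ dx_i = 0. For each pair (i, j) with i < j, the coefficient of dx_i ∧ dx_j in alpha ∧ beta is (alpha_i * beta_j - alpha_j * beta_i). Collecting: alpha ∧ beta = (-2*x*y) dx ∧ dy + (8*y*z) dy ∧ dz + (3*x*z) dx ∧ dz.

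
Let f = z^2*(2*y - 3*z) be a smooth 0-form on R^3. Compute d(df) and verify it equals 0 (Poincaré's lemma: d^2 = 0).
d(df) = 0

Step 1: df = sum_i (∂f/∂x_i) dx_i = (0) dx + (2*z^2) dy + (z*(4*y - 9*z)) dz.
Step 2: Apply d again. Using the 1-form formula, the coefficient of dx ∧ dy in d(df) is ∂^2 f/∂x ∂y - ∂^2 f/∂y ∂x = (0) - (0) = 0 (equality of mixed partials for smooth f).
Similarly for dx ∧ dz and dy ∧ dz — all coefficients vanish. So d(df) = 0.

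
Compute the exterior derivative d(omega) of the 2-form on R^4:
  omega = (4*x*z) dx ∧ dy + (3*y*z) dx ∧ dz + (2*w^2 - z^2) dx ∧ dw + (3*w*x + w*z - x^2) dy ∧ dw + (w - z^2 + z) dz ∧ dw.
d(omega) = (4*x - 3*z) dx ∧ dy ∧ dz + (2*z) dx ∧ dz ∧ dw + (3*w - 2*x) dx ∧ dy ∧ dw + (-w) dy ∧ dz ∧ dw

For a 2-form omega = sum_{i<j} g_{ij} dx_i ∧ dx_j, the exterior derivative is
  d(omega) = sum_{i<j} d(g_{ij}) ∧ dx_i ∧ dx_j = sum_{i<j, k} (∂g_{ij}/∂x_k) dx_k ∧ dx_i ∧ dx_j.
Expand each term, using dx_k ∧ dx_i ∧ dx_j = sgn(permutation) dx_{(a)} ∧ dx_{(b)} ∧ dx_{(c)} with (a < b < c) sorted:
  d(4*x*z) includes (∂/∂z)(4*x*z) dz = (4*x) dz, which multiplied by dx ∧ dy gives (4*x) dx ∧ dy ∧ dz
  d(3*y*z) includes (∂/∂y)(3*y*z) dy = (3*z) dy, which multiplied by dx ∧ dz gives (-3*z) dx ∧ dy ∧ dz
  d(2*w^2 - z^2) includes (∂/∂z)(2*w^2 - z^2) dz = (-2*z) dz, which multiplied by dx ∧ dw gives (2*z) dx ∧ dz ∧ dw
  d(3*w*x + w*z - x^2) includes (∂/∂x)(3*w*x + w*z - x^2) dx = (3*w - 2*x) dx, which multiplied by dy ∧ dw gives (3*w - 2*x) dx ∧ dy ∧ dw
  d(3*w*x + w*z - x^2) includes (∂/∂z)(3*w*x + w*z - x^2) dz = (w) dz, which multiplied by dy ∧ dw gives (-w) dy ∧ dz ∧ dw
Collecting like 3-forms: d(omega) = (4*x - 3*z) dx ∧ dy ∧ dz + (2*z) dx ∧ dz ∧ dw + (3*w - 2*x) dx ∧ dy ∧ dw + (-w) dy ∧ dz ∧ dw.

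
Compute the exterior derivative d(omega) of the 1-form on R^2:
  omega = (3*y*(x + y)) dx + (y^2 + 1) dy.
d(omega) = (-3*x - 6*y) dx ∧ dy

For a 1-form omega = sum_i f_i dx_i, the exterior derivative is
  d(omega) = sum_{i < j} (∂f_j/∂x_i - ∂f_i/∂x_j) dx_i ∧ dx_j.
  coefficient of dx ∧ dy: ∂f_2/∂x - ∂f_1/∂y = ∂(y^2 + 1)/∂x - ∂(3*y*(x + y))/∂y = -3*x - 6*y
Assembling: d(omega) = (-3*x - 6*y) dx ∧ dy.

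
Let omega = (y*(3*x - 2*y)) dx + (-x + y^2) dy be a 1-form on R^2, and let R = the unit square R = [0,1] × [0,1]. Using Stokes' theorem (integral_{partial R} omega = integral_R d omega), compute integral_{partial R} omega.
integral_(partial R) omega = -1/2

Stokes: integral_partial_R omega = integral_R d omega with d omega = (∂Q/∂x - ∂P/∂y) dx ∧ dy.
  ∂Q/∂x = -1
  ∂P/∂y = 3*x - 4*y
  integrand = ∂Q/∂x - ∂P/∂y = -3*x + 4*y - 1.
Integrating over R: integral_0^1 integral_0^1 (-3*x + 4*y - 1) dx dy = -1/2.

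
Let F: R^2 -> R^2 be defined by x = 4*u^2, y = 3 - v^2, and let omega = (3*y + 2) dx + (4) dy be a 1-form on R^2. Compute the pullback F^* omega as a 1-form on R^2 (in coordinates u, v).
F^* omega = (8*u*(11 - 3*v^2)) du + (-8*v) dv

Using F^*(f dg) = (f ∘ F) d(g ∘ F), substitute each coordinate x_i by F_i(u, v) in f_i, and replace dx_i by d F_i = (∂F_i/∂u) du + (∂F_i/∂v) dv.
  For the x component: f_1(F) = 11 - 3*v^2; d F_1 = (8*u) du + (0) dv
  For the y component: f_2(F) = 4; d F_2 = (0) du + (-2*v) dv
Combining and collecting du, dv coefficients:
  coeff of du: 8*u*(11 - 3*v^2)
  coeff of dv: -8*v
F^* omega = (8*u*(11 - 3*v^2)) du + (-8*v) dv.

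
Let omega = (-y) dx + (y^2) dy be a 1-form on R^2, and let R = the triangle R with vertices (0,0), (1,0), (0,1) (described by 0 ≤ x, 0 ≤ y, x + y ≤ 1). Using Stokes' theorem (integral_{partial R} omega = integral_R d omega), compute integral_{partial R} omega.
integral_(partial R) omega = 1/2

Stokes: integral_partial_R omega = integral_R d omega with d omega = (∂Q/∂x - ∂P/∂y) dx ∧ dy.
  ∂Q/∂x = 0
  ∂P/∂y = -1
  integrand = ∂Q/∂x - ∂P/∂y = 1.
Integrating over R: integral_0^1 integral_0^{1-x} (1) dy dx = 1/2.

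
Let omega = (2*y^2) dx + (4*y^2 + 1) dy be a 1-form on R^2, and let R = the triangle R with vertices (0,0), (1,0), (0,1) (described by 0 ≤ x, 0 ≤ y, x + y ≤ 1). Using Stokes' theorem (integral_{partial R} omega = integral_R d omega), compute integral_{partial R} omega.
integral_(partial R) omega = -2/3

Stokes: integral_partial_R omega = integral_R d omega with d omega = (∂Q/∂x - ∂P/∂y) dx ∧ dy.
  ∂Q/∂x = 0
  ∂P/∂y = 4*y
  integrand = ∂Q/∂x - ∂P/∂y = -4*y.
Integrating over R: integral_0^1 integral_0^{1-x} (-4*y) dy dx = -2/3.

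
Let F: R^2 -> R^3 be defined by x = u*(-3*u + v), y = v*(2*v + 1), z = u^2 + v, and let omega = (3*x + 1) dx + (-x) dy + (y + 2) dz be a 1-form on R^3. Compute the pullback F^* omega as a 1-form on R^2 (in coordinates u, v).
F^* omega = (54*u^3 - 27*u^2*v + 7*u*v^2 + 2*u*v - 2*u + v) du + (-9*u^3 + 15*u^2*v + 3*u^2 - 4*u*v^2 - u*v + u + 2*v^2 + v + 2) dv

Using F^*(f dg) = (f ∘ F) d(g ∘ F), substitute each coordinate x_i by F_i(u, v) in f_i, and replace dx_i by d F_i = (∂F_i/∂u) du + (∂F_i/∂v) dv.
  For the x component: f_1(F) = -9*u^2 + 3*u*v + 1; d F_1 = (-6*u + v) du + (u) dv
  For the y component: f_2(F) = u*(3*u - v); d F_2 = (0) du + (4*v + 1) dv
  For the z component: f_3(F) = 2*v^2 + v + 2; d F_3 = (2*u) du + (1) dv
Combining and collecting du, dv coefficients:
  coeff of du: 54*u^3 - 27*u^2*v + 7*u*v^2 + 2*u*v - 2*u + v
  coeff of dv: -9*u^3 + 15*u^2*v + 3*u^2 - 4*u*v^2 - u*v + u + 2*v^2 + v + 2
F^* omega = (54*u^3 - 27*u^2*v + 7*u*v^2 + 2*u*v - 2*u + v) du + (-9*u^3 + 15*u^2*v + 3*u^2 - 4*u*v^2 - u*v + u + 2*v^2 + v + 2) dv.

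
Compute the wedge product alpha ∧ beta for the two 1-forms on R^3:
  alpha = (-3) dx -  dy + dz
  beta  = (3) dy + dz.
alpha ∧ beta = (-9) dx ∧ dy + (-3) dx ∧ dz + (-4) dy ∧ dz

Distribute the wedge, using dx_i ∧ dx_j = -dx_j ∧ dx_i and dx_i ∧ dx_i = 0. For each pair (i, j) with i < j, the coefficient of dx_i ∧ dx_j in alpha ∧ beta is (alpha_i * beta_j - alpha_j * beta_i). Collecting: alpha ∧ beta = (-9) dx ∧ dy + (-3) dx ∧ dz + (-4) dy ∧ dz.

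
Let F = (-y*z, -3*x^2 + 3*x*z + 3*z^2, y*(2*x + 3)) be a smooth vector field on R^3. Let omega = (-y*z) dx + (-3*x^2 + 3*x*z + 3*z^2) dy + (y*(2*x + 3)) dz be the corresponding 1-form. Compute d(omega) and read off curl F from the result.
d(omega) = (-x - 6*z + 3) dy ∧ dz + (-3*y) dz ∧ dx + (-6*x + 4*z) dx ∧ dy; curl F = (-x - 6*z + 3, -3*y, -6*x + 4*z)

d omega = sum_{i<j} (∂f_j/∂x_i - ∂f_i/∂x_j) dx_i ∧ dx_j. Under the identification (dy ∧ dz, dz ∧ dx, dx ∧ dy) ↔ (e_x, e_y, e_z), the coefficients are exactly the components of curl F. Compute:
  ∂R/∂y - ∂Q/∂z = (2*x + 3) - (3*x + 6*z) = -x - 6*z + 3
  ∂P/∂z - ∂R/∂x = (-y) - (2*y) = -3*y
  ∂Q/∂x - ∂P/∂y = (-6*x + 3*z) - (-z) = -6*x + 4*z.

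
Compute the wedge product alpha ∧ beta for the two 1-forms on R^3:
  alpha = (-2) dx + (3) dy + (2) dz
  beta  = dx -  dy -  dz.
alpha ∧ beta = (-1) dx ∧ dy + (-1) dy ∧ dz

Distribute the wedge, using dx_i ∧ dx_j = -dx_j ∧ dx_i and dx_i ∧ dx_i = 0. For each pair (i, j) with i < j, the coefficient of dx_i ∧ dx_j in alpha ∧ beta is (alpha_i * beta_j - alpha_j * beta_i). Collecting: alpha ∧ beta = (-1) dx ∧ dy + (-1) dy ∧ dz.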